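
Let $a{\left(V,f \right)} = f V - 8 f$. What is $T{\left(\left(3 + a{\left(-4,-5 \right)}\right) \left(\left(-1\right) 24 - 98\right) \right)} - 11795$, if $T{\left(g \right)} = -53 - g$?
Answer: $-4162$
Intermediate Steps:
$a{\left(V,f \right)} = - 8 f + V f$ ($a{\left(V,f \right)} = V f - 8 f = - 8 f + V f$)
$T{\left(\left(3 + a{\left(-4,-5 \right)}\right) \left(\left(-1\right) 24 - 98\right) \right)} - 11795 = \left(-53 - \left(3 - 5 \left(-8 - 4\right)\right) \left(\left(-1\right) 24 - 98\right)\right) - 11795 = \left(-53 - \left(3 - -60\right) \left(-24 - 98\right)\right) - 11795 = \left(-53 - \left(3 + 60\right) \left(-122\right)\right) - 11795 = \left(-53 - 63 \left(-122\right)\right) - 11795 = \left(-53 - -7686\right) - 11795 = \left(-53 + 7686\right) - 11795 = 7633 - 11795 = -4162$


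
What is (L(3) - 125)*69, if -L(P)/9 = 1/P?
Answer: -8832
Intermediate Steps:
L(P) = -9/P
(L(3) - 125)*69 = (-9/3 - 125)*69 = (-9*⅓ - 125)*69 = (-3 - 125)*69 = -128*69 = -8832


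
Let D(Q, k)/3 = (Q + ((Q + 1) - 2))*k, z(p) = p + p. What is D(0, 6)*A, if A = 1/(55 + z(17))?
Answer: -18/89 ≈ -0.20225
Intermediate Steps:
z(p) = 2*p
D(Q, k) = 3*k*(-1 + 2*Q) (D(Q, k) = 3*((Q + ((Q + 1) - 2))*k) = 3*((Q + ((1 + Q) - 2))*k) = 3*((Q + (-1 + Q))*k) = 3*((-1 + 2*Q)*k) = 3*(k*(-1 + 2*Q)) = 3*k*(-1 + 2*Q))
A = 1/89 (A = 1/(55 + 2*17) = 1/(55 + 34) = 1/89 ≈ 0.011236)
D(0, 6)*A = (3*6*(-1 + 2*0))*(1/89) = (3*6*(-1 + 0))*(1/89) = (3*6*(-1))*(1/89) = -18*1/89 = -18/89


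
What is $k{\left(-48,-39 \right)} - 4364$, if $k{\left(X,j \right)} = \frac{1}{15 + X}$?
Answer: $- \frac{144013}{33} \approx -4364.0$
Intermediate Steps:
$k{\left(-48,-39 \right)} - 4364 = \frac{1}{15 - 48} - 4364 = \frac{1}{-33} - 4364 = - \frac{1}{33} - 4364 = - \frac{144013}{33}$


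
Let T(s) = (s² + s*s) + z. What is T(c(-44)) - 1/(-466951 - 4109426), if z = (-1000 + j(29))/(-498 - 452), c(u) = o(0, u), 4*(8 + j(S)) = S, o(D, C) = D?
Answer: 18319240931/17390232600 ≈ 1.0534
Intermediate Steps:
j(S) = -8 + S/4
c(u) = 0
z = 4003/3800 (z = (-1000 + (-8 + (¼)*29))/(-498 - 452) = (-1000 + (-8 + 29/4))/(-950) = (-1000 - ¾)*(-1/950) = -4003/4*(-1/950) = 4003/3800 ≈ 1.0534)
T(s) = 4003/3800 + 2*s² (T(s) = (s² + s*s) + 4003/3800 = (s² + s²) + 4003/3800 = 2*s² + 4003/3800 = 4003/3800 + 2*s²)
T(c(-44)) - 1/(-466951 - 4109426) = (4003/3800 + 2*0²) - 1/(-466951 - 4109426) = (4003/3800 + 2*0) - 1/(-4576377) = (4003/3800 + 0) - 1*(-1/4576377) = 4003/3800 + 1/4576377 = 18319240931/17390232600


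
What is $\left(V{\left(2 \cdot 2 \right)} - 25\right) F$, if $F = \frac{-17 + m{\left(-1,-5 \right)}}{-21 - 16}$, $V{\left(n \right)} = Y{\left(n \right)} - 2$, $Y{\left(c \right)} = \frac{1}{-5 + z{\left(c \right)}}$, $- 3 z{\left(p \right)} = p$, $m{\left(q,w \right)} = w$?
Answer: $- \frac{11352}{703} \approx -16.148$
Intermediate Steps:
$z{\left(p \right)} = - \frac{p}{3}$
$Y{\left(c \right)} = \frac{1}{-5 - \frac{c}{3}}$
$V{\left(n \right)} = -2 - \frac{3}{15 + n}$ ($V{\left(n \right)} = - \frac{3}{15 + n} - 2 = -2 - \frac{3}{15 + n}$)
$F = \frac{22}{37}$ ($F = \frac{-17 - 5}{-21 - 16} = - \frac{22}{-37} = \left(-22\right) \left(- \frac{1}{37}\right) = \frac{22}{37} \approx 0.59459$)
$\left(V{\left(2 \cdot 2 \right)} - 25\right) F = \left(\frac{-33 - 2 \cdot 2 \cdot 2}{15 + 2 \cdot 2} - 25\right) \frac{22}{37} = \left(\frac{-33 - 8}{15 + 4} - 25\right) \frac{22}{37} = \left(\frac{-33 - 8}{19} - 25\right) \frac{22}{37} = \left(\frac{1}{19} \left(-41\right) - 25\right) \frac{22}{37} = \left(- \frac{41}{19} - 25\right) \frac{22}{37} = \left(- \frac{516}{19}\right) \frac{22}{37} = - \frac{11352}{703}$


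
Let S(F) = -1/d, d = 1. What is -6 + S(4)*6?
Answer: -12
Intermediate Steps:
S(F) = -1 (S(F) = -1/1 = -1*1 = -1)
-6 + S(4)*6 = -6 - 1*6 = -6 - 6 = -12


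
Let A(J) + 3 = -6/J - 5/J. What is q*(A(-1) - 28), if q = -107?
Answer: 2140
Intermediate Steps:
A(J) = -3 - 11/J (A(J) = -3 + (-6/J - 5/J) = -3 - 11/J)
q*(A(-1) - 28) = -107*((-3 - 11/(-1)) - 28) = -107*((-3 - 11*(-1)) - 28) = -107*((-3 + 11) - 28) = -107*(8 - 28) = -107*(-20) = 2140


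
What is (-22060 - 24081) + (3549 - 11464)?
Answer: -54056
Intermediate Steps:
(-22060 - 24081) + (3549 - 11464) = -46141 - 7915 = -54056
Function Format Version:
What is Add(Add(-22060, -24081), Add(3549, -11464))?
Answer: -54056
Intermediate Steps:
Add(Add(-22060, -24081), Add(3549, -11464)) = Add(-46141, -7915) = -54056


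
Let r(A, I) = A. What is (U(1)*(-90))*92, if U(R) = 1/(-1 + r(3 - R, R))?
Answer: -8280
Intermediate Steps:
U(R) = 1/(2 - R) (U(R) = 1/(-1 + (3 - R)) = 1/(2 - R))
(U(1)*(-90))*92 = (-1/(-2 + 1)*(-90))*92 = (-1/(-1)*(-90))*92 = (-1*(-1)*(-90))*92 = (1*(-90))*92 = -90*92 = -8280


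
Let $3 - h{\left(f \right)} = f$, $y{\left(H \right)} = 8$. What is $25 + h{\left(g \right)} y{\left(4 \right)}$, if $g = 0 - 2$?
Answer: $65$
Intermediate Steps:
$g = -2$
$h{\left(f \right)} = 3 - f$
$25 + h{\left(g \right)} y{\left(4 \right)} = 25 + \left(3 - -2\right) 8 = 25 + \left(3 + 2\right) 8 = 25 + 5 \cdot 8 = 25 + 40 = 65$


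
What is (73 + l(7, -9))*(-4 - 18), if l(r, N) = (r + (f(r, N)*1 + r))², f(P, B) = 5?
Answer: -9548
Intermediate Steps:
l(r, N) = (5 + 2*r)² (l(r, N) = (r + (5*1 + r))² = (r + (5 + r))² = (5 + 2*r)²)
(73 + l(7, -9))*(-4 - 18) = (73 + (5 + 2*7)²)*(-4 - 18) = (73 + (5 + 14)²)*(-22) = (73 + 19²)*(-22) = (73 + 361)*(-22) = 434*(-22) = -9548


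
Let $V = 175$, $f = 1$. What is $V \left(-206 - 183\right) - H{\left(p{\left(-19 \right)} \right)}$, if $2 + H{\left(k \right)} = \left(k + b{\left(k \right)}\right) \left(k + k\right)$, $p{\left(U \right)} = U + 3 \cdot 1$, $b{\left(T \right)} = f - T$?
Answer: $-68041$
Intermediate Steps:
$b{\left(T \right)} = 1 - T$
$p{\left(U \right)} = 3 + U$ ($p{\left(U \right)} = U + 3 = 3 + U$)
$H{\left(k \right)} = -2 + 2 k$ ($H{\left(k \right)} = -2 + \left(k - \left(-1 + k\right)\right) \left(k + k\right) = -2 + 1 \cdot 2 k = -2 + 2 k$)
$V \left(-206 - 183\right) - H{\left(p{\left(-19 \right)} \right)} = 175 \left(-206 - 183\right) - \left(-2 + 2 \left(3 - 19\right)\right) = 175 \left(-389\right) - \left(-2 + 2 \left(-16\right)\right) = -68075 - \left(-2 - 32\right) = -68075 - -34 = -68075 + 34 = -68041$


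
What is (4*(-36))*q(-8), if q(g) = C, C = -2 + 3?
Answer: -144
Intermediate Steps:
C = 1
q(g) = 1
(4*(-36))*q(-8) = (4*(-36))*1 = -144*1 = -144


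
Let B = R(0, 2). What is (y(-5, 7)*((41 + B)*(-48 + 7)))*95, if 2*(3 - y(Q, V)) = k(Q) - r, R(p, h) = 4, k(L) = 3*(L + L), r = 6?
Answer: -3680775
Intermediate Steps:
k(L) = 6*L (k(L) = 3*(2*L) = 6*L)
B = 4
y(Q, V) = 6 - 3*Q (y(Q, V) = 3 - (6*Q - 1*6)/2 = 3 - (6*Q - 6)/2 = 3 - (-6 + 6*Q)/2 = 3 + (3 - 3*Q) = 6 - 3*Q)
(y(-5, 7)*((41 + B)*(-48 + 7)))*95 = ((6 - 3*(-5))*((41 + 4)*(-48 + 7)))*95 = ((6 + 15)*(45*(-41)))*95 = (21*(-1845))*95 = -38745*95 = -3680775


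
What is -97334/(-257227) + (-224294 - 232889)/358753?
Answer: -82680947039/92280957931 ≈ -0.89597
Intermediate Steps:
-97334/(-257227) + (-224294 - 232889)/358753 = -97334*(-1/257227) - 457183*1/358753 = 97334/257227 - 457183/358753 = -82680947039/92280957931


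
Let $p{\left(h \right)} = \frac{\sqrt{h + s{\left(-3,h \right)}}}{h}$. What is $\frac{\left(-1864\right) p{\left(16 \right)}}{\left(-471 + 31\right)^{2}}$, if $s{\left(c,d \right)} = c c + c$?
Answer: $- \frac{233 \sqrt{22}}{387200} \approx -0.0028225$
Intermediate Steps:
$s{\left(c,d \right)} = c + c^{2}$ ($s{\left(c,d \right)} = c^{2} + c = c + c^{2}$)
$p{\left(h \right)} = \frac{\sqrt{6 + h}}{h}$ ($p{\left(h \right)} = \frac{\sqrt{h - 3 \left(1 - 3\right)}}{h} = \frac{\sqrt{h - -6}}{h} = \frac{\sqrt{h + 6}}{h} = \frac{\sqrt{6 + h}}{h}$)
$\frac{\left(-1864\right) p{\left(16 \right)}}{\left(-471 + 31\right)^{2}} = \frac{\left(-1864\right) \frac{\sqrt{6 + 16}}{16}}{\left(-471 + 31\right)^{2}} = \frac{\left(-1864\right) \frac{\sqrt{22}}{16}}{\left(-440\right)^{2}} = \frac{\left(- \frac{233}{2}\right) \sqrt{22}}{193600} = - \frac{233 \sqrt{22}}{2} \cdot \frac{1}{193600} = - \frac{233 \sqrt{22}}{387200}$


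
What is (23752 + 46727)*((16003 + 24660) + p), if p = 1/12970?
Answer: 37170561944169/12970 ≈ 2.8659e+9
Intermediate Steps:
p = 1/12970 ≈ 7.7101e-5
(23752 + 46727)*((16003 + 24660) + p) = (23752 + 46727)*((16003 + 24660) + 1/12970) = 70479*(40663 + 1/12970) = 70479*(527399111/12970) = 37170561944169/12970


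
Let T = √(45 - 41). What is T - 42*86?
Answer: -3610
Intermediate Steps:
T = 2 (T = √4 = 2)
T - 42*86 = 2 - 42*86 = 2 - 3612 = -3610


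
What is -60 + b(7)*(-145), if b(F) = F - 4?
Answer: -495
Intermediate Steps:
b(F) = -4 + F
-60 + b(7)*(-145) = -60 + (-4 + 7)*(-145) = -60 + 3*(-145) = -60 - 435 = -495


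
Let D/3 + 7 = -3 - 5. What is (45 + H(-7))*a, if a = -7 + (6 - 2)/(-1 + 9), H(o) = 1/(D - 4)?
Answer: -14326/49 ≈ -292.37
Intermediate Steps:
D = -45 (D = -21 + 3*(-3 - 5) = -21 + 3*(-8) = -21 - 24 = -45)
H(o) = -1/49 (H(o) = 1/(-45 - 4) = 1/(-49) = -1/49)
a = -13/2 (a = -7 + 4/8 = -7 + 4*(⅛) = -7 + ½ = -13/2 ≈ -6.5000)
(45 + H(-7))*a = (45 - 1/49)*(-13/2) = (2204/49)*(-13/2) = -14326/49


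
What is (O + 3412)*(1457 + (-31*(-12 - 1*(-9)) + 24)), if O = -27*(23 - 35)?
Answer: 5880464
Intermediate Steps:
O = 324 (O = -27*(-12) = 324)
(O + 3412)*(1457 + (-31*(-12 - 1*(-9)) + 24)) = (324 + 3412)*(1457 + (-31*(-12 - 1*(-9)) + 24)) = 3736*(1457 + (-31*(-12 + 9) + 24)) = 3736*(1457 + (-31*(-3) + 24)) = 3736*(1457 + (93 + 24)) = 3736*(1457 + 117) = 3736*1574 = 5880464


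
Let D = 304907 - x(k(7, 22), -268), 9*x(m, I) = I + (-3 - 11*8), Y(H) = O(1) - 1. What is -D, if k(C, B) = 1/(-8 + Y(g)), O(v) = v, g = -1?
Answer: -2744522/9 ≈ -3.0495e+5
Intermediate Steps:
Y(H) = 0 (Y(H) = 1 - 1 = 0)
k(C, B) = -⅛ (k(C, B) = 1/(-8 + 0) = 1/(-8) = -⅛)
x(m, I) = -91/9 + I/9 (x(m, I) = (I + (-3 - 11*8))/9 = (I + (-3 - 88))/9 = (I - 91)/9 = (-91 + I)/9 = -91/9 + I/9)
D = 2744522/9 (D = 304907 - (-91/9 + (⅑)*(-268)) = 304907 - (-91/9 - 268/9) = 304907 - 1*(-359/9) = 304907 + 359/9 = 2744522/9 ≈ 3.0495e+5)
-D = -1*2744522/9 = -2744522/9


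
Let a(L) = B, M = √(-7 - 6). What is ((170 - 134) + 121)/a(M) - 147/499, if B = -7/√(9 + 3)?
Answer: -147/499 - 314*√3/7 ≈ -77.990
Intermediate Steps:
B = -7*√3/6 ≈ -2.0207
M = I*√13 (M = √(-13) = I*√13 ≈ 3.6056*I)
a(L) = -7*√3/6
((170 - 134) + 121)/a(M) - 147/499 = ((170 - 134) + 121)/((-7*√3/6)) - 147/499 = (36 + 121)*(-2*√3/7) - 147*1/499 = 157*(-2*√3/7) - 147/499 = -314*√3/7 - 147/499 = -147/499 - 314*√3/7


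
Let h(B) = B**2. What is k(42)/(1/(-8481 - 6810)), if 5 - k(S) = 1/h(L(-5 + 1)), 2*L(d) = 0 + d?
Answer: -290529/4 ≈ -72632.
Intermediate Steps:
L(d) = d/2 (L(d) = (0 + d)/2 = d/2)
k(S) = 19/4 (k(S) = 5 - 1/(((-5 + 1)/2)**2) = 5 - 1/(((1/2)*(-4))**2) = 5 - 1/((-2)**2) = 5 - 1/4 = 19/4)
k(42)/(1/(-8481 - 6810)) = 19/(4*(1/(-8481 - 6810))) = 19/(4*(1/(-15291))) = 19/(4*(-1/15291)) = (19/4)*(-15291) = -290529/4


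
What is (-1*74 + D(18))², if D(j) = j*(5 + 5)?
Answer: 11236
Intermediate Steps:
D(j) = 10*j (D(j) = j*10 = 10*j)
(-1*74 + D(18))² = (-1*74 + 10*18)² = (-74 + 180)² = 106² = 11236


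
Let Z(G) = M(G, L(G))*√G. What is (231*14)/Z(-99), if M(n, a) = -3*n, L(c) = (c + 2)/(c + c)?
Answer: -98*I*√11/297 ≈ -1.0944*I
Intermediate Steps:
L(c) = (2 + c)/(2*c) (L(c) = (2 + c)/((2*c)) = (2 + c)*(1/(2*c)) = (2 + c)/(2*c))
Z(G) = -3*G^(3/2) (Z(G) = (-3*G)*√G = -3*G^(3/2))
(231*14)/Z(-99) = (231*14)/((-(-891)*I*√11)) = 3234/((-(-891)*I*√11)) = 3234/((891*I*√11)) = 3234*(-I*√11/9801) = -98*I*√11/297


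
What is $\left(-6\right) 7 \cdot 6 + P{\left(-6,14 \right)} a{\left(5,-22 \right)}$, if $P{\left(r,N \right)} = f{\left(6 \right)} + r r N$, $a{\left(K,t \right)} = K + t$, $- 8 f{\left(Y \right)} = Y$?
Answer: $- \frac{35229}{4} \approx -8807.3$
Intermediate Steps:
$f{\left(Y \right)} = - \frac{Y}{8}$
$P{\left(r,N \right)} = - \frac{3}{4} + N r^{2}$ ($P{\left(r,N \right)} = \left(- \frac{1}{8}\right) 6 + r r N = - \frac{3}{4} + r N r = - \frac{3}{4} + N r^{2}$)
$\left(-6\right) 7 \cdot 6 + P{\left(-6,14 \right)} a{\left(5,-22 \right)} = \left(-6\right) 7 \cdot 6 + \left(- \frac{3}{4} + 14 \left(-6\right)^{2}\right) \left(5 - 22\right) = \left(-42\right) 6 + \left(- \frac{3}{4} + 14 \cdot 36\right) \left(-17\right) = -252 + \left(- \frac{3}{4} + 504\right) \left(-17\right) = -252 + \frac{2013}{4} \left(-17\right) = -252 - \frac{34221}{4} = - \frac{35229}{4}$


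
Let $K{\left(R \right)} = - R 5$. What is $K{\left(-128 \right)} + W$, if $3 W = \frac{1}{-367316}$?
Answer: $\frac{705246719}{1101948} \approx 640.0$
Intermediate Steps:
$K{\left(R \right)} = - 5 R$
$W = - \frac{1}{1101948}$ ($W = \frac{1}{3 \left(-367316\right)} = \frac{1}{3} \left(- \frac{1}{367316}\right) = - \frac{1}{1101948} \approx -9.0748 \cdot 10^{-7}$)
$K{\left(-128 \right)} + W = \left(-5\right) \left(-128\right) - \frac{1}{1101948} = 640 - \frac{1}{1101948} = \frac{705246719}{1101948}$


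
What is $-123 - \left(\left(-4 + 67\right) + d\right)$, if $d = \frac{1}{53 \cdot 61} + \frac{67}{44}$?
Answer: $- \frac{26675527}{142252} \approx -187.52$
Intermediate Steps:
$d = \frac{216655}{142252}$ ($d = \frac{1}{53} \cdot \frac{1}{61} + 67 \cdot \frac{1}{44} = \frac{1}{3233} + \frac{67}{44} = \frac{216655}{142252} \approx 1.523$)
$-123 - \left(\left(-4 + 67\right) + d\right) = -123 - \left(\left(-4 + 67\right) + \frac{216655}{142252}\right) = -123 - \left(63 + \frac{216655}{142252}\right) = -123 - \frac{9178531}{142252} = - \frac{26675527}{142252}$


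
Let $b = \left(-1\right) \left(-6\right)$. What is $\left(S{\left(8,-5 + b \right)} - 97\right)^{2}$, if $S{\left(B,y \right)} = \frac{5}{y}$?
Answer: $8464$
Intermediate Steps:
$b = 6$
$\left(S{\left(8,-5 + b \right)} - 97\right)^{2} = \left(\frac{5}{-5 + 6} - 97\right)^{2} = \left(\frac{5}{1} - 97\right)^{2} = \left(5 \cdot 1 - 97\right)^{2} = \left(5 - 97\right)^{2} = \left(-92\right)^{2} = 8464$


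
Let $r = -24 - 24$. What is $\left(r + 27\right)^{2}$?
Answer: $441$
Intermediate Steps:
$r = -48$
$\left(r + 27\right)^{2} = \left(-48 + 27\right)^{2} = \left(-21\right)^{2} = 441$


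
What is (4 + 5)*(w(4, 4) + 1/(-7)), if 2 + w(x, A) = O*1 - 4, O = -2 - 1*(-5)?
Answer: -198/7 ≈ -28.286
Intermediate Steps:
O = 3 (O = -2 + 5 = 3)
w(x, A) = -3 (w(x, A) = -2 + (3*1 - 4) = -2 + (3 - 4) = -2 - 1 = -3)
(4 + 5)*(w(4, 4) + 1/(-7)) = (4 + 5)*(-3 + 1/(-7)) = 9*(-3 - ⅐) = 9*(-22/7) = -198/7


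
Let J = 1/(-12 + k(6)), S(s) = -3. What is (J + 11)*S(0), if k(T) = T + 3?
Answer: -32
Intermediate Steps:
k(T) = 3 + T
J = -⅓ (J = 1/(-12 + (3 + 6)) = 1/(-12 + 9) = 1/(-3) = -⅓ ≈ -0.33333)
(J + 11)*S(0) = (-⅓ + 11)*(-3) = (32/3)*(-3) = -32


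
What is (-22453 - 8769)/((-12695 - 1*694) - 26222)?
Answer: 31222/39611 ≈ 0.78822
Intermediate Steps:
(-22453 - 8769)/((-12695 - 1*694) - 26222) = -31222/((-12695 - 694) - 26222) = -31222/(-13389 - 26222) = -31222/(-39611) = -31222*(-1/39611) = 31222/39611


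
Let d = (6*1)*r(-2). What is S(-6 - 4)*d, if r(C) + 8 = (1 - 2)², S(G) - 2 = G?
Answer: 336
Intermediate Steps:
S(G) = 2 + G
r(C) = -7 (r(C) = -8 + (1 - 2)² = -8 + (-1)² = -8 + 1 = -7)
d = -42 (d = (6*1)*(-7) = 6*(-7) = -42)
S(-6 - 4)*d = (2 + (-6 - 4))*(-42) = (2 - 10)*(-42) = -8*(-42) = 336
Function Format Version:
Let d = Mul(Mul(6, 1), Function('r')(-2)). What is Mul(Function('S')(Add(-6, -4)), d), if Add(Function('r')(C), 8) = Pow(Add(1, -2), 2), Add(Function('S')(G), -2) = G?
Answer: 336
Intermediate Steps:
Function('S')(G) = Add(2, G)
Function('r')(C) = -7 (Function('r')(C) = Add(-8, Pow(Add(1, -2), 2)) = Add(-8, Pow(-1, 2)) = Add(-8, 1) = -7)
d = -42 (d = Mul(Mul(6, 1), -7) = Mul(6, -7) = -42)
Mul(Function('S')(Add(-6, -4)), d) = Mul(Add(2, Add(-6, -4)), -42) = Mul(Add(2, -10), -42) = Mul(-8, -42) = 336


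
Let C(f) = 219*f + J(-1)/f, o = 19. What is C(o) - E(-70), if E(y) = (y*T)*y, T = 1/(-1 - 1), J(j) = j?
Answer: 125608/19 ≈ 6610.9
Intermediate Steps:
T = -½ (T = 1/(-2) = -½ ≈ -0.50000)
E(y) = -y²/2 (E(y) = (y*(-½))*y = (-y/2)*y = -y²/2)
C(f) = -1/f + 219*f (C(f) = 219*f - 1/f = -1/f + 219*f)
C(o) - E(-70) = (-1/19 + 219*19) - (-1)*(-70)²/2 = (-1*1/19 + 4161) - (-1)*4900/2 = (-1/19 + 4161) - 1*(-2450) = 79058/19 + 2450 = 125608/19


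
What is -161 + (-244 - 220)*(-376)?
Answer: 174303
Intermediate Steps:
-161 + (-244 - 220)*(-376) = -161 - 464*(-376) = -161 + 174464 = 174303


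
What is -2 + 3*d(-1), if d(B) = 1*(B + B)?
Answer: -8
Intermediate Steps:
d(B) = 2*B (d(B) = 1*(2*B) = 2*B)
-2 + 3*d(-1) = -2 + 3*(2*(-1)) = -2 + 3*(-2) = -2 - 6 = -8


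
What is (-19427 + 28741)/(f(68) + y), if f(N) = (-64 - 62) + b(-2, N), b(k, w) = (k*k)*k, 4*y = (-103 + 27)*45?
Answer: -9314/989 ≈ -9.4176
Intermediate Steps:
y = -855 (y = ((-103 + 27)*45)/4 = (-76*45)/4 = (¼)*(-3420) = -855)
b(k, w) = k³ (b(k, w) = k²*k = k³)
f(N) = -134 (f(N) = (-64 - 62) + (-2)³ = -126 - 8 = -134)
(-19427 + 28741)/(f(68) + y) = (-19427 + 28741)/(-134 - 855) = 9314/(-989) = 9314*(-1/989) = -9314/989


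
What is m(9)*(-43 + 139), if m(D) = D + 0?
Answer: 864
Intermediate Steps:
m(D) = D
m(9)*(-43 + 139) = 9*(-43 + 139) = 9*96 = 864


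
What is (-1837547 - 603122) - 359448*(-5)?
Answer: -643429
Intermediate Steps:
(-1837547 - 603122) - 359448*(-5) = -2440669 - 59908*(-30) = -2440669 + 1797240 = -643429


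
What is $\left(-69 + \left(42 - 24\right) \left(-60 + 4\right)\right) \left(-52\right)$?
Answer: $56004$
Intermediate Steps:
$\left(-69 + \left(42 - 24\right) \left(-60 + 4\right)\right) \left(-52\right) = \left(-69 + 18 \left(-56\right)\right) \left(-52\right) = \left(-69 - 1008\right) \left(-52\right) = \left(-1077\right) \left(-52\right) = 56004$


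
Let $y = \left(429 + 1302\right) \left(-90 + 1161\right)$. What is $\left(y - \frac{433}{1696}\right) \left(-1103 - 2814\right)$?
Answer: $- \frac{12315892751971}{1696} \approx -7.2617 \cdot 10^{9}$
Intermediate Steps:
$y = 1853901$ ($y = 1731 \cdot 1071 = 1853901$)
$\left(y - \frac{433}{1696}\right) \left(-1103 - 2814\right) = \left(1853901 - \frac{433}{1696}\right) \left(-1103 - 2814\right) = \left(1853901 - \frac{433}{1696}\right) \left(-3917\right) = \frac{3144215663}{1696} \left(-3917\right) = - \frac{12315892751971}{1696}$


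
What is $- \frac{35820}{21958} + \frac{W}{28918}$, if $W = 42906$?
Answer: $- \frac{23428203}{158745361} \approx -0.14758$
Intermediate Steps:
$- \frac{35820}{21958} + \frac{W}{28918} = - \frac{35820}{21958} + \frac{42906}{28918} = \left(-35820\right) \frac{1}{21958} + 42906 \cdot \frac{1}{28918} = - \frac{17910}{10979} + \frac{21453}{14459} = - \frac{23428203}{158745361}$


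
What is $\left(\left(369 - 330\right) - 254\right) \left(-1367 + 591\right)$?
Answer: $166840$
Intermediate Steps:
$\left(\left(369 - 330\right) - 254\right) \left(-1367 + 591\right) = \left(39 - 254\right) \left(-776\right) = \left(-215\right) \left(-776\right) = 166840$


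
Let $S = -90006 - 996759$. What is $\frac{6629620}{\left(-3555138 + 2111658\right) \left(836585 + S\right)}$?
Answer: $\frac{331481}{18056491320} \approx 1.8358 \cdot 10^{-5}$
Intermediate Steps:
$S = -1086765$
$\frac{6629620}{\left(-3555138 + 2111658\right) \left(836585 + S\right)} = \frac{6629620}{\left(-3555138 + 2111658\right) \left(836585 - 1086765\right)} = \frac{6629620}{\left(-1443480\right) \left(-250180\right)} = \frac{6629620}{361129826400} = 6629620 \cdot \frac{1}{361129826400} = \frac{331481}{18056491320}$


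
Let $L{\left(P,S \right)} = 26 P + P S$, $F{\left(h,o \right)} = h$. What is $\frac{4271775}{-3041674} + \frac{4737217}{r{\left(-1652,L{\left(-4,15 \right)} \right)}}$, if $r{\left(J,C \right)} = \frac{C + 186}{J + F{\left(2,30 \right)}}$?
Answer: $- \frac{1080680237866125}{3041674} \approx -3.5529 \cdot 10^{8}$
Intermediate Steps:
$r{\left(J,C \right)} = \frac{186 + C}{2 + J}$ ($r{\left(J,C \right)} = \frac{C + 186}{J + 2} = \frac{186 + C}{2 + J}$)
$\frac{4271775}{-3041674} + \frac{4737217}{r{\left(-1652,L{\left(-4,15 \right)} \right)}} = \frac{4271775}{-3041674} + \frac{4737217}{\frac{1}{2 - 1652} \left(186 - 4 \left(26 + 15\right)\right)} = 4271775 \left(- \frac{1}{3041674}\right) + \frac{4737217}{\frac{1}{-1650} \left(186 - 164\right)} = - \frac{4271775}{3041674} + \frac{4737217}{\left(- \frac{1}{1650}\right) \left(186 - 164\right)} = - \frac{4271775}{3041674} + \frac{4737217}{\left(- \frac{1}{1650}\right) 22} = - \frac{4271775}{3041674} + \frac{4737217}{- \frac{1}{75}} = - \frac{4271775}{3041674} + 4737217 \left(-75\right) = - \frac{4271775}{3041674} - 355291275 = - \frac{1080680237866125}{3041674}$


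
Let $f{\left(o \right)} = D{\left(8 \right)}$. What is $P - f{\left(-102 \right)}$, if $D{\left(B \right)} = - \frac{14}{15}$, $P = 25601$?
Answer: $\frac{384029}{15} \approx 25602.0$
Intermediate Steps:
$D{\left(B \right)} = - \frac{14}{15}$ ($D{\left(B \right)} = \left(-14\right) \frac{1}{15} = - \frac{14}{15}$)
$f{\left(o \right)} = - \frac{14}{15}$
$P - f{\left(-102 \right)} = 25601 - - \frac{14}{15} = 25601 + \frac{14}{15} = \frac{384029}{15}$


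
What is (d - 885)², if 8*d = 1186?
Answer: 8684809/16 ≈ 5.4280e+5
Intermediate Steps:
d = 593/4 (d = (⅛)*1186 = 593/4 ≈ 148.25)
(d - 885)² = (593/4 - 885)² = (-2947/4)² = 8684809/16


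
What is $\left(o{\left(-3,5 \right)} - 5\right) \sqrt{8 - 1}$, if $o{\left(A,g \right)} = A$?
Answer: $- 8 \sqrt{7} \approx -21.166$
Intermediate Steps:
$\left(o{\left(-3,5 \right)} - 5\right) \sqrt{8 - 1} = \left(-3 - 5\right) \sqrt{8 - 1} = - 8 \sqrt{7}$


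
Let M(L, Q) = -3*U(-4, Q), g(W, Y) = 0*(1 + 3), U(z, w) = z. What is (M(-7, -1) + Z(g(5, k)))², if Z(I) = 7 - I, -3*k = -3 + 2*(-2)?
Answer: 361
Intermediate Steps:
k = 7/3 (k = -(-3 + 2*(-2))/3 = -(-3 - 4)/3 = -⅓*(-7) = 7/3 ≈ 2.3333)
g(W, Y) = 0 (g(W, Y) = 0*4 = 0)
M(L, Q) = 12 (M(L, Q) = -3*(-4) = 12)
(M(-7, -1) + Z(g(5, k)))² = (12 + (7 - 1*0))² = (12 + (7 + 0))² = (12 + 7)² = 19² = 361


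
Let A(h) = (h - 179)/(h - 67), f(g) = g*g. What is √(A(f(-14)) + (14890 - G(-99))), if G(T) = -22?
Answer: √248152785/129 ≈ 122.12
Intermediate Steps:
f(g) = g²
A(h) = (-179 + h)/(-67 + h)
√(A(f(-14)) + (14890 - G(-99))) = √((-179 + (-14)²)/(-67 + (-14)²) + (14890 - 1*(-22))) = √((-179 + 196)/(-67 + 196) + (14890 + 22)) = √(17/129 + 14912) = √(1923665/129) = √248152785/129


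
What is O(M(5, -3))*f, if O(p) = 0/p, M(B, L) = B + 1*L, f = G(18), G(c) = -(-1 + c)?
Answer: 0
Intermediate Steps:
G(c) = 1 - c
f = -17 (f = 1 - 1*18 = 1 - 18 = -17)
M(B, L) = B + L
O(p) = 0
O(M(5, -3))*f = 0*(-17) = 0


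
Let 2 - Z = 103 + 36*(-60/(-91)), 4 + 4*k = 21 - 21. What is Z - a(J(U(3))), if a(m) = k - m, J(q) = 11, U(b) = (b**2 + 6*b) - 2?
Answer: -10259/91 ≈ -112.74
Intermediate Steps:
k = -1 (k = -1 + (21 - 21)/4 = -1 + (1/4)*0 = -1 + 0 = -1)
U(b) = -2 + b**2 + 6*b
a(m) = -1 - m
Z = -11351/91 (Z = 2 - (103 + 36*(-60/(-91))) = 2 - (103 + 36*(-60*(-1/91))) = 2 - (103 + 36*(60/91)) = 2 - (103 + 2160/91) = 2 - 1*11533/91 = 2 - 11533/91 = -11351/91 ≈ -124.74)
Z - a(J(U(3))) = -11351/91 - (-1 - 1*11) = -11351/91 - (-1 - 11) = -11351/91 - 1*(-12) = -11351/91 + 12 = -10259/91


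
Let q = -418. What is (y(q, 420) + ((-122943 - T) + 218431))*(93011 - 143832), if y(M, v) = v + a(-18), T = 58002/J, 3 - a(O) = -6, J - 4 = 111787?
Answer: -544933221312245/111791 ≈ -4.8746e+9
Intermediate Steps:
J = 111791 (J = 4 + 111787 = 111791)
a(O) = 9 (a(O) = 3 - 1*(-6) = 3 + 6 = 9)
T = 58002/111791 ≈ 0.51884
y(M, v) = 9 + v (y(M, v) = v + 9 = 9 + v)
(y(q, 420) + ((-122943 - T) + 218431))*(93011 - 143832) = ((9 + 420) + ((-122943 - 1*58002/111791) + 218431))*(93011 - 143832) = (429 + ((-122943 - 58002/111791) + 218431))*(-50821) = (429 + (-13743978915/111791 + 218431))*(-50821) = (429 + 10674641006/111791)*(-50821) = (10722599345/111791)*(-50821) = -544933221312245/111791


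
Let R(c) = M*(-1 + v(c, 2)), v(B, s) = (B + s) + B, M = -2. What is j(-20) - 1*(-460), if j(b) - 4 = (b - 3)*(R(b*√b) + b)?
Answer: 970 - 3680*I*√5 ≈ 970.0 - 8228.7*I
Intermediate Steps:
v(B, s) = s + 2*B
R(c) = -2 - 4*c (R(c) = -2*(-1 + (2 + 2*c)) = -2*(1 + 2*c) = -2 - 4*c)
j(b) = 4 + (-3 + b)*(-2 + b - 4*b^(3/2)) (j(b) = 4 + (b - 3)*((-2 - 4*b*√b) + b) = 4 + (-3 + b)*((-2 - 4*b^(3/2)) + b) = 4 + (-3 + b)*(-2 + b - 4*b^(3/2)))
j(-20) - 1*(-460) = (10 + (-20)² - 5*(-20) - 3200*I*√5 + 12*(-20)^(3/2)) - 1*(-460) = (10 + 400 + 100 - 3200*I*√5 + 12*(-40*I*√5)) + 460 = (10 + 400 + 100 - 3200*I*√5 - 480*I*√5) + 460 = (510 - 3680*I*√5) + 460 = 970 - 3680*I*√5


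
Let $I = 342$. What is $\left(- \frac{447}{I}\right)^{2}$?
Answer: $\frac{22201}{12996} \approx 1.7083$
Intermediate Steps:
$\left(- \frac{447}{I}\right)^{2} = \left(- \frac{447}{342}\right)^{2} = \left(\left(-447\right) \frac{1}{342}\right)^{2} = \left(- \frac{149}{114}\right)^{2} = \frac{22201}{12996}$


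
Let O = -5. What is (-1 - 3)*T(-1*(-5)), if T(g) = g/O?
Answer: 4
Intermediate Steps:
T(g) = -g/5 (T(g) = g/(-5) = g*(-⅕) = -g/5)
(-1 - 3)*T(-1*(-5)) = (-1 - 3)*(-(-1)*(-5)/5) = -(-4)*5/5 = -4*(-1) = 4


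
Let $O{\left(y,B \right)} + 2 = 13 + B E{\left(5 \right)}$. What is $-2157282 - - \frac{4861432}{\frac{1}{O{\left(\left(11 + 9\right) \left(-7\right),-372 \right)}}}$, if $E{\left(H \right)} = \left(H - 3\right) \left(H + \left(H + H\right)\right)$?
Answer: $-54202262650$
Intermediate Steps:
$E{\left(H \right)} = 3 H \left(-3 + H\right)$ ($E{\left(H \right)} = \left(-3 + H\right) \left(H + 2 H\right) = \left(-3 + H\right) 3 H = 3 H \left(-3 + H\right)$)
$O{\left(y,B \right)} = 11 + 30 B$ ($O{\left(y,B \right)} = -2 + \left(13 + B 3 \cdot 5 \left(-3 + 5\right)\right) = -2 + \left(13 + B 3 \cdot 5 \cdot 2\right) = -2 + \left(13 + B 30\right) = -2 + \left(13 + 30 B\right) = 11 + 30 B$)
$-2157282 - - \frac{4861432}{\frac{1}{O{\left(\left(11 + 9\right) \left(-7\right),-372 \right)}}} = -2157282 - - \frac{4861432}{\frac{1}{11 + 30 \left(-372\right)}} = -2157282 - - \frac{4861432}{\frac{1}{11 - 11160}} = -2157282 - - \frac{4861432}{\frac{1}{-11149}} = -2157282 - - \frac{4861432}{- \frac{1}{11149}} = -2157282 - \left(-4861432\right) \left(-11149\right) = -2157282 - 54200105368 = -54202262650$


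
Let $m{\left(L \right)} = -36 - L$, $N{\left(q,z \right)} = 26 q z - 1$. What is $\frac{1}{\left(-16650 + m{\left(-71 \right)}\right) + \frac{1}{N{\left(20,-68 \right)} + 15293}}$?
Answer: $- \frac{20068}{333429821} \approx -6.0187 \cdot 10^{-5}$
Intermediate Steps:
$N{\left(q,z \right)} = -1 + 26 q z$ ($N{\left(q,z \right)} = 26 q z - 1 = -1 + 26 q z$)
$\frac{1}{\left(-16650 + m{\left(-71 \right)}\right) + \frac{1}{N{\left(20,-68 \right)} + 15293}} = \frac{1}{\left(-16650 - -35\right) + \frac{1}{\left(-1 + 26 \cdot 20 \left(-68\right)\right) + 15293}} = \frac{1}{\left(-16650 + \left(-36 + 71\right)\right) + \frac{1}{\left(-1 - 35360\right) + 15293}} = \frac{1}{\left(-16650 + 35\right) + \frac{1}{-35361 + 15293}} = \frac{1}{-16615 + \frac{1}{-20068}} = \frac{1}{-16615 - \frac{1}{20068}} = \frac{1}{- \frac{333429821}{20068}} = - \frac{20068}{333429821}$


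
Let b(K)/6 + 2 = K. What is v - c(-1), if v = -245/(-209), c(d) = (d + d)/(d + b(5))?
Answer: 4583/3553 ≈ 1.2899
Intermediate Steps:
b(K) = -12 + 6*K
c(d) = 2*d/(18 + d) (c(d) = (d + d)/(d + (-12 + 6*5)) = (2*d)/(d + (-12 + 30)) = (2*d)/(d + 18) = (2*d)/(18 + d) = 2*d/(18 + d))
v = 245/209 (v = -245*(-1/209) = 245/209 ≈ 1.1722)
v - c(-1) = 245/209 - 2*(-1)/(18 - 1) = 245/209 - 2*(-1)/17 = 245/209 - 1*(-2/17) = 245/209 + 2/17 = 4583/3553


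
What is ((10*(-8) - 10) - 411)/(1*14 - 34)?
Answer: 501/20 ≈ 25.050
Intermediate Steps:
((10*(-8) - 10) - 411)/(1*14 - 34) = ((-80 - 10) - 411)/(14 - 34) = (-90 - 411)/(-20) = -501*(-1/20) = 501/20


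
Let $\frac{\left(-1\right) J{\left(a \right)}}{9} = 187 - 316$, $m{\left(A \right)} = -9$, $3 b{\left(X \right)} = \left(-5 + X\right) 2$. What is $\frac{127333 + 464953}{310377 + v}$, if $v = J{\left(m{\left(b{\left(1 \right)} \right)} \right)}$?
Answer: $\frac{296143}{155769} \approx 1.9012$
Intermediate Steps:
$b{\left(X \right)} = - \frac{10}{3} + \frac{2 X}{3}$ ($b{\left(X \right)} = \frac{\left(-5 + X\right) 2}{3} = \frac{-10 + 2 X}{3} = - \frac{10}{3} + \frac{2 X}{3}$)
$J{\left(a \right)} = 1161$ ($J{\left(a \right)} = - 9 \left(187 - 316\right) = \left(-9\right) \left(-129\right) = 1161$)
$v = 1161$
$\frac{127333 + 464953}{310377 + v} = \frac{127333 + 464953}{310377 + 1161} = \frac{592286}{311538} = 592286 \cdot \frac{1}{311538} = \frac{296143}{155769}$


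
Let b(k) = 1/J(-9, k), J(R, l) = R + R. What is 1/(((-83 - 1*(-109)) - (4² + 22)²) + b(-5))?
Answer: -18/25525 ≈ -0.00070519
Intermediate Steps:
J(R, l) = 2*R
b(k) = -1/18 (b(k) = 1/(2*(-9)) = 1/(-18) = -1/18)
1/(((-83 - 1*(-109)) - (4² + 22)²) + b(-5)) = 1/(((-83 - 1*(-109)) - (4² + 22)²) - 1/18) = 1/(((-83 + 109) - (16 + 22)²) - 1/18) = 1/((26 - 1*38²) - 1/18) = 1/((26 - 1*1444) - 1/18) = 1/((26 - 1444) - 1/18) = 1/(-1418 - 1/18) = 1/(-25525/18) = -18/25525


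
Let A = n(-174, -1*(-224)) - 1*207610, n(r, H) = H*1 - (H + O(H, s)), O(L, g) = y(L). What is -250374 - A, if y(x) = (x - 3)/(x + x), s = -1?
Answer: -19158051/448 ≈ -42764.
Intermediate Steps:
y(x) = (-3 + x)/(2*x) (y(x) = (-3 + x)/((2*x)) = (-3 + x)*(1/(2*x)) = (-3 + x)/(2*x))
O(L, g) = (-3 + L)/(2*L)
n(r, H) = -(-3 + H)/(2*H) (n(r, H) = H*1 - (H + (-3 + H)/(2*H)) = H + (-H - (-3 + H)/(2*H)) = -(-3 + H)/(2*H))
A = -93009501/448 (A = (3 - (-1)*(-224))/(2*((-1*(-224)))) - 1*207610 = (½)*(3 - 1*224)/224 - 207610 = (½)*(1/224)*(3 - 224) - 207610 = (½)*(1/224)*(-221) - 207610 = -221/448 - 207610 = -93009501/448 ≈ -2.0761e+5)
-250374 - A = -250374 - 1*(-93009501/448) = -250374 + 93009501/448 = -19158051/448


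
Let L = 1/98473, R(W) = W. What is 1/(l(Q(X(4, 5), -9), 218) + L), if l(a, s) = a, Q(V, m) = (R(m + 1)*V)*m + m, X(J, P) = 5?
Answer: 98473/34564024 ≈ 0.0028490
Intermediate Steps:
Q(V, m) = m + V*m*(1 + m) (Q(V, m) = ((m + 1)*V)*m + m = ((1 + m)*V)*m + m = (V*(1 + m))*m + m = V*m*(1 + m) + m = m + V*m*(1 + m))
L = 1/98473 ≈ 1.0155e-5
1/(l(Q(X(4, 5), -9), 218) + L) = 1/(-9*(1 + 5*(1 - 9)) + 1/98473) = 1/(-9*(1 + 5*(-8)) + 1/98473) = 1/(-9*(1 - 40) + 1/98473) = 1/(-9*(-39) + 1/98473) = 1/(351 + 1/98473) = 1/(34564024/98473) = 98473/34564024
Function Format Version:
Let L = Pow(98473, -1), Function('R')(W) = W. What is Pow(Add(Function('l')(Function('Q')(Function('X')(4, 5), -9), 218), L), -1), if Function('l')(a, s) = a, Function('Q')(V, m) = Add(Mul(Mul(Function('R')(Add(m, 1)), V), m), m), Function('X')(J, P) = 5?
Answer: Rational(98473, 34564024) ≈ 0.0028490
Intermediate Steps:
Function('Q')(V, m) = Add(m, Mul(V, m, Add(1, m))) (Function('Q')(V, m) = Add(Mul(Mul(Add(m, 1), V), m), m) = Add(Mul(Mul(Add(1, m), V), m), m) = Add(Mul(Mul(V, Add(1, m)), m), m) = Add(Mul(V, m, Add(1, m)), m) = Add(m, Mul(V, m, Add(1, m))))
L = Rational(1, 98473) ≈ 1.0155e-5
Pow(Add(Function('l')(Function('Q')(Function('X')(4, 5), -9), 218), L), -1) = Pow(Add(Mul(-9, Add(1, Mul(5, Add(1, -9)))), Rational(1, 98473)), -1) = Pow(Add(Mul(-9, Add(1, Mul(5, -8))), Rational(1, 98473)), -1) = Pow(Add(Mul(-9, Add(1, -40)), Rational(1, 98473)), -1) = Pow(Add(Mul(-9, -39), Rational(1, 98473)), -1) = Pow(Add(351, Rational(1, 98473)), -1) = Pow(Rational(34564024, 98473), -1) = Rational(98473, 34564024)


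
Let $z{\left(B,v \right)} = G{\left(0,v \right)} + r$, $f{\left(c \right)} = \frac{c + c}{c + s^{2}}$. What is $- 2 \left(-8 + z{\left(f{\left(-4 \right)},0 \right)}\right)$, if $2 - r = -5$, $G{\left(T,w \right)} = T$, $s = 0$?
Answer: $2$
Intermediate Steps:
$r = 7$ ($r = 2 - -5 = 2 + 5 = 7$)
$f{\left(c \right)} = 2$ ($f{\left(c \right)} = \frac{c + c}{c + 0^{2}} = \frac{2 c}{c + 0} = \frac{2 c}{c} = 2$)
$z{\left(B,v \right)} = 7$ ($z{\left(B,v \right)} = 0 + 7 = 7$)
$- 2 \left(-8 + z{\left(f{\left(-4 \right)},0 \right)}\right) = - 2 \left(-8 + 7\right) = \left(-2\right) \left(-1\right) = 2$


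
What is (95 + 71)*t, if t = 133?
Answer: 22078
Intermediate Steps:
(95 + 71)*t = (95 + 71)*133 = 166*133 = 22078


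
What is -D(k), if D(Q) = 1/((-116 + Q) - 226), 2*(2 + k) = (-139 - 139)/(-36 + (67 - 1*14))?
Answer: 17/5987 ≈ 0.0028395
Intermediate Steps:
k = -173/17 (k = -2 + ((-139 - 139)/(-36 + (67 - 1*14)))/2 = -2 + (-278/(-36 + (67 - 14)))/2 = -2 + (-278/(-36 + 53))/2 = -2 + (-278/17)/2 = -2 + (-278*1/17)/2 = -2 + (1/2)*(-278/17) = -2 - 139/17 = -173/17 ≈ -10.176)
D(Q) = 1/(-342 + Q)
-D(k) = -1/(-342 - 173/17) = -1/(-5987/17) = -1*(-17/5987) = 17/5987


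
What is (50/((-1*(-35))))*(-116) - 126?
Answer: -2042/7 ≈ -291.71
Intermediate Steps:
(50/((-1*(-35))))*(-116) - 126 = (50/35)*(-116) - 126 = (50*(1/35))*(-116) - 126 = (10/7)*(-116) - 126 = -1160/7 - 126 = -2042/7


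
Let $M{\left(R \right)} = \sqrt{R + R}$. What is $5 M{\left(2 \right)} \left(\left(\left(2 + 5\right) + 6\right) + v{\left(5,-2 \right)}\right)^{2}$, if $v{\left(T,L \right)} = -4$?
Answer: $810$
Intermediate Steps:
$M{\left(R \right)} = \sqrt{2} \sqrt{R}$ ($M{\left(R \right)} = \sqrt{2 R} = \sqrt{2} \sqrt{R}$)
$5 M{\left(2 \right)} \left(\left(\left(2 + 5\right) + 6\right) + v{\left(5,-2 \right)}\right)^{2} = 5 \sqrt{2} \sqrt{2} \left(\left(\left(2 + 5\right) + 6\right) - 4\right)^{2} = 5 \cdot 2 \left(\left(7 + 6\right) - 4\right)^{2} = 10 \left(13 - 4\right)^{2} = 10 \cdot 9^{2} = 10 \cdot 81 = 810$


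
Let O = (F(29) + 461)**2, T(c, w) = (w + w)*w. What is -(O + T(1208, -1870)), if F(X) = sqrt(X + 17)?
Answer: -7206367 - 922*sqrt(46) ≈ -7.2126e+6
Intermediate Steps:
F(X) = sqrt(17 + X)
T(c, w) = 2*w**2 (T(c, w) = (2*w)*w = 2*w**2)
O = (461 + sqrt(46))**2 (O = (sqrt(17 + 29) + 461)**2 = (sqrt(46) + 461)**2 = (461 + sqrt(46))**2 ≈ 2.1882e+5)
-(O + T(1208, -1870)) = -((461 + sqrt(46))**2 + 2*(-1870)**2) = -((461 + sqrt(46))**2 + 2*3496900) = -((461 + sqrt(46))**2 + 6993800) = -(6993800 + (461 + sqrt(46))**2) = -6993800 - (461 + sqrt(46))**2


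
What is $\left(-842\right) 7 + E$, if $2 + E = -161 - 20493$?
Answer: $-26550$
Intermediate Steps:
$E = -20656$ ($E = -2 - 20654 = -20656$)
$\left(-842\right) 7 + E = \left(-842\right) 7 - 20656 = -5894 - 20656 = -26550$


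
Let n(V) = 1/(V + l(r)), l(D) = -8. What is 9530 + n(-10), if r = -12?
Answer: 171539/18 ≈ 9529.9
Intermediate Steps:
n(V) = 1/(-8 + V) (n(V) = 1/(V - 8) = 1/(-8 + V))
9530 + n(-10) = 9530 + 1/(-8 - 10) = 9530 + 1/(-18) = 9530 - 1/18 = 171539/18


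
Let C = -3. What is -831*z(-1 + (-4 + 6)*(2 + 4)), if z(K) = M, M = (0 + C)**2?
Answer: -7479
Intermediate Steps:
M = 9 (M = (0 - 3)**2 = (-3)**2 = 9)
z(K) = 9
-831*z(-1 + (-4 + 6)*(2 + 4)) = -831*9 = -7479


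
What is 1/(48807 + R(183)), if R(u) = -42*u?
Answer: 1/41121 ≈ 2.4318e-5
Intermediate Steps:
1/(48807 + R(183)) = 1/(48807 - 42*183) = 1/(48807 - 7686) = 1/41121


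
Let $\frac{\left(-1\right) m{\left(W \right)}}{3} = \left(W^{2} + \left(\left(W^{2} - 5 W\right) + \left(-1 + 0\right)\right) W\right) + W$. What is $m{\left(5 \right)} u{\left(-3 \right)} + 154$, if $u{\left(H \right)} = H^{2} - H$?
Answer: $-746$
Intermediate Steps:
$m{\left(W \right)} = - 3 W - 3 W^{2} - 3 W \left(-1 + W^{2} - 5 W\right)$ ($m{\left(W \right)} = - 3 \left(\left(W^{2} + \left(\left(W^{2} - 5 W\right) + \left(-1 + 0\right)\right) W\right) + W\right) = - 3 \left(\left(W^{2} + \left(\left(W^{2} - 5 W\right) - 1\right) W\right) + W\right) = - 3 \left(\left(W^{2} + \left(-1 + W^{2} - 5 W\right) W\right) + W\right) = - 3 \left(\left(W^{2} + W \left(-1 + W^{2} - 5 W\right)\right) + W\right) = - 3 \left(W + W^{2} + W \left(-1 + W^{2} - 5 W\right)\right) = - 3 W - 3 W^{2} - 3 W \left(-1 + W^{2} - 5 W\right)$)
$m{\left(5 \right)} u{\left(-3 \right)} + 154 = 3 \cdot 5^{2} \left(4 - 5\right) \left(- 3 \left(-1 - 3\right)\right) + 154 = 3 \cdot 25 \left(4 - 5\right) \left(\left(-3\right) \left(-4\right)\right) + 154 = 3 \cdot 25 \left(-1\right) 12 + 154 = \left(-75\right) 12 + 154 = -900 + 154 = -746$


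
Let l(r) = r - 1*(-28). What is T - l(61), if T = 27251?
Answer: 27162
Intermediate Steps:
l(r) = 28 + r (l(r) = r + 28 = 28 + r)
T - l(61) = 27251 - (28 + 61) = 27251 - 1*89 = 27251 - 89 = 27162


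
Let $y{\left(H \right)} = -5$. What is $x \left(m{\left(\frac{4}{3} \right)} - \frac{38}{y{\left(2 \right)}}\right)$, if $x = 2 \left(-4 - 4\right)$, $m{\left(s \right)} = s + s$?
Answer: $- \frac{2464}{15} \approx -164.27$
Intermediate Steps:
$m{\left(s \right)} = 2 s$
$x = -16$ ($x = 2 \left(-8\right) = -16$)
$x \left(m{\left(\frac{4}{3} \right)} - \frac{38}{y{\left(2 \right)}}\right) = - 16 \left(2 \cdot \frac{4}{3} - \frac{38}{-5}\right) = - 16 \left(2 \cdot 4 \cdot \frac{1}{3} - - \frac{38}{5}\right) = - 16 \left(2 \cdot \frac{4}{3} + \frac{38}{5}\right) = - 16 \left(\frac{8}{3} + \frac{38}{5}\right) = \left(-16\right) \frac{154}{15} = - \frac{2464}{15}$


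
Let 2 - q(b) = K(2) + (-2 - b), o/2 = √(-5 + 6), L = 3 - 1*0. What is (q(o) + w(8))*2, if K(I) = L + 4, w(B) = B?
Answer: 14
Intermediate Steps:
L = 3 (L = 3 + 0 = 3)
K(I) = 7 (K(I) = 3 + 4 = 7)
o = 2 (o = 2*√(-5 + 6) = 2*√1 = 2*1 = 2)
q(b) = -3 + b (q(b) = 2 - (7 + (-2 - b)) = 2 - (5 - b) = 2 + (-5 + b) = -3 + b)
(q(o) + w(8))*2 = ((-3 + 2) + 8)*2 = (-1 + 8)*2 = 7*2 = 14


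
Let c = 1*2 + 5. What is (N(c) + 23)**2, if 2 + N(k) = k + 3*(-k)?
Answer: 49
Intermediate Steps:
c = 7 (c = 2 + 5 = 7)
N(k) = -2 - 2*k (N(k) = -2 + (k + 3*(-k)) = -2 + (k - 3*k) = -2 - 2*k)
(N(c) + 23)**2 = ((-2 - 2*7) + 23)**2 = ((-2 - 14) + 23)**2 = (-16 + 23)**2 = 7**2 = 49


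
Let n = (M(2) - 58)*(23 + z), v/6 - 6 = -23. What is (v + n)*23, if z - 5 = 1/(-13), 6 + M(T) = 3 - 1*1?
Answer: -548136/13 ≈ -42164.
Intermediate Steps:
v = -102 (v = 36 + 6*(-23) = 36 - 138 = -102)
M(T) = -4 (M(T) = -6 + (3 - 1*1) = -6 + (3 - 1) = -6 + 2 = -4)
z = 64/13 (z = 5 + 1/(-13) = 5 - 1/13 = 64/13 ≈ 4.9231)
n = -22506/13 (n = (-4 - 58)*(23 + 64/13) = -62*363/13 = -22506/13 ≈ -1731.2)
(v + n)*23 = (-102 - 22506/13)*23 = -23832/13*23 = -548136/13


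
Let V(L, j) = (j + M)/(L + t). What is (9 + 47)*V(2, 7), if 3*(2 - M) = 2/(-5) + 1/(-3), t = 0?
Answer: 11648/45 ≈ 258.84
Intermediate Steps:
M = 101/45 (M = 2 - (2/(-5) + 1/(-3))/3 = 2 - (2*(-1/5) + 1*(-1/3))/3 = 2 - (-2/5 - 1/3)/3 = 2 - 1/3*(-11/15) = 2 + 11/45 = 101/45 ≈ 2.2444)
V(L, j) = (101/45 + j)/L (V(L, j) = (j + 101/45)/(L + 0) = (101/45 + j)/L)
(9 + 47)*V(2, 7) = (9 + 47)*((101/45 + 7)/2) = 56*((1/2)*(416/45)) = 56*(208/45) = 11648/45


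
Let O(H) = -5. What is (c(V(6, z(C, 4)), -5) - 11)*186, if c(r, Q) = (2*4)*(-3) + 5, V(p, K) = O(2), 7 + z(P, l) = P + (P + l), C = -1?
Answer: -5580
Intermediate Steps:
z(P, l) = -7 + l + 2*P (z(P, l) = -7 + (P + (P + l)) = -7 + (l + 2*P) = -7 + l + 2*P)
V(p, K) = -5
c(r, Q) = -19 (c(r, Q) = 8*(-3) + 5 = -24 + 5 = -19)
(c(V(6, z(C, 4)), -5) - 11)*186 = (-19 - 11)*186 = -30*186 = -5580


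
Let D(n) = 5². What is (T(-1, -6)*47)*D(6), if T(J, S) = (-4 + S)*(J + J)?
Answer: 23500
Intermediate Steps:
D(n) = 25
T(J, S) = 2*J*(-4 + S) (T(J, S) = (-4 + S)*(2*J) = 2*J*(-4 + S))
(T(-1, -6)*47)*D(6) = ((2*(-1)*(-4 - 6))*47)*25 = ((2*(-1)*(-10))*47)*25 = (20*47)*25 = 940*25 = 23500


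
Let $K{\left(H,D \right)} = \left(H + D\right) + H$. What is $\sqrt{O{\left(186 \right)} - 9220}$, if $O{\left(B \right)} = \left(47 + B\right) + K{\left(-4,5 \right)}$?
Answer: $i \sqrt{8990} \approx 94.816 i$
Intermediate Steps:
$K{\left(H,D \right)} = D + 2 H$ ($K{\left(H,D \right)} = \left(D + H\right) + H = D + 2 H$)
$O{\left(B \right)} = 44 + B$ ($O{\left(B \right)} = \left(47 + B\right) + \left(5 + 2 \left(-4\right)\right) = \left(47 + B\right) + \left(5 - 8\right) = \left(47 + B\right) - 3 = 44 + B$)
$\sqrt{O{\left(186 \right)} - 9220} = \sqrt{\left(44 + 186\right) - 9220} = \sqrt{230 - 9220} = \sqrt{-8990} = i \sqrt{8990}$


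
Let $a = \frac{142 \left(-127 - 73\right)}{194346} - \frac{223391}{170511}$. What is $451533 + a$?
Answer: $\frac{2493818559927652}{5523021801} \approx 4.5153 \cdot 10^{5}$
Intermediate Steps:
$a = - \frac{8042943281}{5523021801}$ ($a = 142 \left(-200\right) \frac{1}{194346} - \frac{223391}{170511} = \left(-28400\right) \frac{1}{194346} - \frac{223391}{170511} = - \frac{14200}{97173} - \frac{223391}{170511} = - \frac{8042943281}{5523021801} \approx -1.4563$)
$451533 + a = 451533 - \frac{8042943281}{5523021801} = \frac{2493818559927652}{5523021801}$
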